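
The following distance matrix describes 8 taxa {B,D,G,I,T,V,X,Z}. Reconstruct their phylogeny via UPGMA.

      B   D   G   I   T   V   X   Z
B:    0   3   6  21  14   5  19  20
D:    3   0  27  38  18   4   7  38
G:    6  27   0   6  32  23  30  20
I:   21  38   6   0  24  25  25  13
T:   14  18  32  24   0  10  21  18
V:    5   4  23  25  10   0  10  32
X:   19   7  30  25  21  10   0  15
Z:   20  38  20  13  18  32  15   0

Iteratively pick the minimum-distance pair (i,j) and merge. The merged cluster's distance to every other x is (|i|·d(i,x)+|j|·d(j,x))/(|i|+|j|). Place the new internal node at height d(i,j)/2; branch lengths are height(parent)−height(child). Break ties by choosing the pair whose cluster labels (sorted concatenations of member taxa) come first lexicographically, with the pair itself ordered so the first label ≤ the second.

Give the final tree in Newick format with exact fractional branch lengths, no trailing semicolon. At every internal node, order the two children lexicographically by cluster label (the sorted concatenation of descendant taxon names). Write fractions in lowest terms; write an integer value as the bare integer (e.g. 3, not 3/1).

1. join B+D (d=3) ⇒ BD; edges |B|=3/2, |D|=3/2
  updated: d(BD,G)=33/2, d(BD,I)=59/2, d(BD,T)=16, d(BD,V)=9/2, d(BD,X)=13, d(BD,Z)=29
2. join BD+V (d=9/2) ⇒ BDV; edges |BD|=3/4, |V|=9/4
  updated: d(BDV,G)=56/3, d(BDV,I)=28, d(BDV,T)=14, d(BDV,X)=12, d(BDV,Z)=30
3. join G+I (d=6) ⇒ GI; edges |G|=3, |I|=3
  updated: d(BDV,GI)=70/3, d(GI,T)=28, d(GI,X)=55/2, d(GI,Z)=33/2
4. join BDV+X (d=12) ⇒ BDVX; edges |BDV|=15/4, |X|=6
  updated: d(BDVX,GI)=195/8, d(BDVX,T)=63/4, d(BDVX,Z)=105/4
5. join BDVX+T (d=63/4) ⇒ BDTVX; edges |BDVX|=15/8, |T|=63/8
  updated: d(BDTVX,GI)=251/10, d(BDTVX,Z)=123/5
6. join GI+Z (d=33/2) ⇒ GIZ; edges |GI|=21/4, |Z|=33/4
  updated: d(BDTVX,GIZ)=374/15
7. join BDTVX+GIZ (d=374/15) ⇒ BDGITVXZ; edges |BDTVX|=551/120, |GIZ|=253/60
final tree: (((((B:3/2,D:3/2):3/4,V:9/4):15/4,X:6):15/8,T:63/8):551/120,((G:3,I:3):21/4,Z:33/4):253/60)
total length: 6457/120

(((((B:3/2,D:3/2):3/4,V:9/4):15/4,X:6):15/8,T:63/8):551/120,((G:3,I:3):21/4,Z:33/4):253/60)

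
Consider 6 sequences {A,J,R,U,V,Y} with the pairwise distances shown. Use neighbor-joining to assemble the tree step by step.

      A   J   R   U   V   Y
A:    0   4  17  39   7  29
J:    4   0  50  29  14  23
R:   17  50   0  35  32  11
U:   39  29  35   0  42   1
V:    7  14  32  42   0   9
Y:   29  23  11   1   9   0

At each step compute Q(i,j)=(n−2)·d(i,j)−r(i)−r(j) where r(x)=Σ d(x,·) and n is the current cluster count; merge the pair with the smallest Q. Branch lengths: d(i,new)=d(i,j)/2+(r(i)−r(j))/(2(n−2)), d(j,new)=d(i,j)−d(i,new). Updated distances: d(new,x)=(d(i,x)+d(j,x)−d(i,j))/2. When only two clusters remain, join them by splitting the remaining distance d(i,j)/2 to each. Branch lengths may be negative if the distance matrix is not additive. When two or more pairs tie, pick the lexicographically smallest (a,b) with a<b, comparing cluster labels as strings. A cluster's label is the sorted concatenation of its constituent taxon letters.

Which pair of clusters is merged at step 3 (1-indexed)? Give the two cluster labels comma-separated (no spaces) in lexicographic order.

1. join U+Y (d=1, Q=-215) ⇒ UY; edges |U|=77/8, |Y|=-69/8
  updated: d(A,UY)=67/2, d(J,UY)=51/2, d(R,UY)=45/2, d(UY,V)=25
2. join R+UY (d=45/2, Q=-321/2) ⇒ RUY; edges |R|=55/4, |UY|=35/4
  updated: d(A,RUY)=14, d(J,RUY)=53/2, d(RUY,V)=69/4
3. join A+J (d=4, Q=-123/2) ⇒ AJ; edges |A|=-23/8, |J|=55/8
  updated: d(AJ,RUY)=73/4, d(AJ,V)=17/2
4. join AJ+RUY (d=73/4, Q=-44) ⇒ AJRUY; edges |AJ|=19/4, |RUY|=27/2
  updated: d(AJRUY,V)=15/4
5. join AJRUY+V (d=15/4) ⇒ AJRUVY; edges |AJRUY|=15/8, |V|=15/8
final tree: (((A:-23/8,J:55/8):19/4,(R:55/4,(U:77/8,Y:-69/8):35/4):27/2):15/8,V:15/8)
total length: 99/2

A,J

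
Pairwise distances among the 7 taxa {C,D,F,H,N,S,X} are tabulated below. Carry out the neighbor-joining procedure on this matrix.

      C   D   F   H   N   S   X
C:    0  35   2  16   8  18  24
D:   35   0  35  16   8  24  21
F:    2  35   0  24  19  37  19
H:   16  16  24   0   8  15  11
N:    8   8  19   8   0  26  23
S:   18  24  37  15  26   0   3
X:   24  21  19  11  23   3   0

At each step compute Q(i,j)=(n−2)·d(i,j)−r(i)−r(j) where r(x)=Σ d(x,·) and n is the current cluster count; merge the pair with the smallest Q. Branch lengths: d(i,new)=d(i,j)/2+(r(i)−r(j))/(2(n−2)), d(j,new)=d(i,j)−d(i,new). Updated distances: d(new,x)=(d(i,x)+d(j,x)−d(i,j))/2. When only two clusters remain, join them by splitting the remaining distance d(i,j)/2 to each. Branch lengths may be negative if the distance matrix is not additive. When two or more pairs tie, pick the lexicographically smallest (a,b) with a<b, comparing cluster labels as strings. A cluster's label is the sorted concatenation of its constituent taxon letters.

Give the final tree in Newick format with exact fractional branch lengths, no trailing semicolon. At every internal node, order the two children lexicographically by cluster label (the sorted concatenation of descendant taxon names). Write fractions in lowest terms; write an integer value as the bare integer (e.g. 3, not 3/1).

((((C:-23/10,F:43/10):211/16,(S:7/2,X:-1/2):141/16):31/16,(D:103/12,N:-7/12):91/16):37/32,H:37/32)

iteration 1: select C,F (d=2, Q=-229); attach at lengths (-23/10, 43/10); label the merged cluster CF
  updated: d(CF,D)=34, d(CF,H)=19, d(CF,N)=25/2, d(CF,S)=53/2, d(CF,X)=41/2
iteration 2: select S,X (d=3, Q=-161); attach at lengths (7/2, -1/2); label the merged cluster SX
  updated: d(CF,SX)=22, d(D,SX)=21, d(H,SX)=23/2, d(N,SX)=23
iteration 3: select D,N (d=8, Q=-213/2); attach at lengths (103/12, -7/12); label the merged cluster DN
  updated: d(CF,DN)=77/4, d(DN,H)=8, d(DN,SX)=18
iteration 4: select CF,SX (d=22, Q=-271/4); attach at lengths (211/16, 141/16); label the merged cluster CFSX
  updated: d(CFSX,DN)=61/8, d(CFSX,H)=17/4
iteration 5: select CFSX,DN (d=61/8, Q=-159/8); attach at lengths (31/16, 91/16); label the merged cluster CDFNSX
  updated: d(CDFNSX,H)=37/16
iteration 6: select CDFNSX,H (d=37/16); attach at lengths (37/32, 37/32); label the merged cluster CDFHNSX
final tree: ((((C:-23/10,F:43/10):211/16,(S:7/2,X:-1/2):141/16):31/16,(D:103/12,N:-7/12):91/16):37/32,H:37/32)
total length: 719/16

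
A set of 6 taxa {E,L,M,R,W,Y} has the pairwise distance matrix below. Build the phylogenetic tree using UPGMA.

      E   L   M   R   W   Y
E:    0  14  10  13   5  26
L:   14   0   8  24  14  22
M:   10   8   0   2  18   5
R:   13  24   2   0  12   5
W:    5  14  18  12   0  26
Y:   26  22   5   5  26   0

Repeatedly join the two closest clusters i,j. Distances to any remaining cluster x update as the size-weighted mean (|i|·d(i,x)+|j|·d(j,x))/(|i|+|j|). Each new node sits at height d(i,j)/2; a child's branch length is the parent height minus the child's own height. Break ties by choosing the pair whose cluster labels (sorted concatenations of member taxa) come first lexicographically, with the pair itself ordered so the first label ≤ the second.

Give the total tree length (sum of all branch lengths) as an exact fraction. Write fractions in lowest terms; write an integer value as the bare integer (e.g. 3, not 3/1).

92/3

1. join M+R (d=2) ⇒ MR; edges |M|=1, |R|=1
  updated: d(E,MR)=23/2, d(L,MR)=16, d(MR,W)=15, d(MR,Y)=5
2. join E+W (d=5) ⇒ EW; edges |E|=5/2, |W|=5/2
  updated: d(EW,L)=14, d(EW,MR)=53/4, d(EW,Y)=26
3. join MR+Y (d=5) ⇒ MRY; edges |MR|=3/2, |Y|=5/2
  updated: d(EW,MRY)=35/2, d(L,MRY)=18
4. join EW+L (d=14) ⇒ ELW; edges |EW|=9/2, |L|=7
  updated: d(ELW,MRY)=53/3
5. join ELW+MRY (d=53/3) ⇒ ELMRWY; edges |ELW|=11/6, |MRY|=19/3
final tree: (((E:5/2,W:5/2):9/2,L:7):11/6,((M:1,R:1):3/2,Y:5/2):19/3)
total length: 92/3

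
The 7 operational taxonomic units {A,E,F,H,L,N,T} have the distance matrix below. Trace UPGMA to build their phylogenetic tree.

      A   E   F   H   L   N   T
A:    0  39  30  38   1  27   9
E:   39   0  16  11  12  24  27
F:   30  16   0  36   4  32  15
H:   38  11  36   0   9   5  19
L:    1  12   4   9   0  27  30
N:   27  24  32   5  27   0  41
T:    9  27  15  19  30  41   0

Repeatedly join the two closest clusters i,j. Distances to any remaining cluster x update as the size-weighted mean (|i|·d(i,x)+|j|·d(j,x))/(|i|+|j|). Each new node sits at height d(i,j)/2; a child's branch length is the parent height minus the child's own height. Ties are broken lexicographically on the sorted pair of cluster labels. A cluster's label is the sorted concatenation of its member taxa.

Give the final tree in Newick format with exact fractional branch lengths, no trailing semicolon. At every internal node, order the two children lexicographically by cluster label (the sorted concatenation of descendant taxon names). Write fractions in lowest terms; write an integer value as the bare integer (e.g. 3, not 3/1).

iteration 1: select A,L (d=1); attach at lengths (1/2, 1/2); label the merged cluster AL
  updated: d(AL,E)=51/2, d(AL,F)=17, d(AL,H)=47/2, d(AL,N)=27, d(AL,T)=39/2
iteration 2: select H,N (d=5); attach at lengths (5/2, 5/2); label the merged cluster HN
  updated: d(AL,HN)=101/4, d(E,HN)=35/2, d(F,HN)=34, d(HN,T)=30
iteration 3: select F,T (d=15); attach at lengths (15/2, 15/2); label the merged cluster FT
  updated: d(AL,FT)=73/4, d(E,FT)=43/2, d(FT,HN)=32
iteration 4: select E,HN (d=35/2); attach at lengths (35/4, 25/4); label the merged cluster EHN
  updated: d(AL,EHN)=76/3, d(EHN,FT)=57/2
iteration 5: select AL,FT (d=73/4); attach at lengths (69/8, 13/8); label the merged cluster AFLT
  updated: d(AFLT,EHN)=323/12
iteration 6: select AFLT,EHN (d=323/12); attach at lengths (13/3, 113/24); label the merged cluster AEFHLNT
final tree: (((A:1/2,L:1/2):69/8,(F:15/2,T:15/2):13/8):13/3,(E:35/4,(H:5/2,N:5/2):25/4):113/24)
total length: 1327/24

(((A:1/2,L:1/2):69/8,(F:15/2,T:15/2):13/8):13/3,(E:35/4,(H:5/2,N:5/2):25/4):113/24)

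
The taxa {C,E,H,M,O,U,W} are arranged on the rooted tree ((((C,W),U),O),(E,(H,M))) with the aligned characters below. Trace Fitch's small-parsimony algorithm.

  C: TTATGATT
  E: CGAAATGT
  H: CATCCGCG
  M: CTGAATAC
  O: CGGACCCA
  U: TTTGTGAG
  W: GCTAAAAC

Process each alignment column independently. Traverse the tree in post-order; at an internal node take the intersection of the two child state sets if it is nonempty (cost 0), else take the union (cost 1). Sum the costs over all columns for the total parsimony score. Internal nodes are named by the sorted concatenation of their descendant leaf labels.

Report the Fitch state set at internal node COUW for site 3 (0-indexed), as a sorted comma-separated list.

[col 0] CW: children C:{T}, W:{G} ∪→ {G,T}; cost 1
[col 0] CUW: children CW:{G,T}, U:{T} ∩→ {T}; cost 0
[col 0] COUW: children CUW:{T}, O:{C} ∪→ {C,T}; cost 1
[col 0] HM: children H:{C}, M:{C} ∩→ {C}; cost 0
[col 0] EHM: children E:{C}, HM:{C} ∩→ {C}; cost 0
[col 0] CEHMOUW: children COUW:{C,T}, EHM:{C} ∩→ {C}; cost 0
[col 1] CW: children C:{T}, W:{C} ∪→ {C,T}; cost 1
[col 1] CUW: children CW:{C,T}, U:{T} ∩→ {T}; cost 0
[col 1] COUW: children CUW:{T}, O:{G} ∪→ {G,T}; cost 1
[col 1] HM: children H:{A}, M:{T} ∪→ {A,T}; cost 1
[col 1] EHM: children E:{G}, HM:{A,T} ∪→ {A,G,T}; cost 1
[col 1] CEHMOUW: children COUW:{G,T}, EHM:{A,G,T} ∩→ {G,T}; cost 0
[col 2] CW: children C:{A}, W:{T} ∪→ {A,T}; cost 1
[col 2] CUW: children CW:{A,T}, U:{T} ∩→ {T}; cost 0
[col 2] COUW: children CUW:{T}, O:{G} ∪→ {G,T}; cost 1
[col 2] HM: children H:{T}, M:{G} ∪→ {G,T}; cost 1
[col 2] EHM: children E:{A}, HM:{G,T} ∪→ {A,G,T}; cost 1
[col 2] CEHMOUW: children COUW:{G,T}, EHM:{A,G,T} ∩→ {G,T}; cost 0
[col 3] CW: children C:{T}, W:{A} ∪→ {A,T}; cost 1
[col 3] CUW: children CW:{A,T}, U:{G} ∪→ {A,G,T}; cost 1
[col 3] COUW: children CUW:{A,G,T}, O:{A} ∩→ {A}; cost 0
[col 3] HM: children H:{C}, M:{A} ∪→ {A,C}; cost 1
[col 3] EHM: children E:{A}, HM:{A,C} ∩→ {A}; cost 0
[col 3] CEHMOUW: children COUW:{A}, EHM:{A} ∩→ {A}; cost 0
[col 4] CW: children C:{G}, W:{A} ∪→ {A,G}; cost 1
[col 4] CUW: children CW:{A,G}, U:{T} ∪→ {A,G,T}; cost 1
[col 4] COUW: children CUW:{A,G,T}, O:{C} ∪→ {A,C,G,T}; cost 1
[col 4] HM: children H:{C}, M:{A} ∪→ {A,C}; cost 1
[col 4] EHM: children E:{A}, HM:{A,C} ∩→ {A}; cost 0
[col 4] CEHMOUW: children COUW:{A,C,G,T}, EHM:{A} ∩→ {A}; cost 0
[col 5] CW: children C:{A}, W:{A} ∩→ {A}; cost 0
[col 5] CUW: children CW:{A}, U:{G} ∪→ {A,G}; cost 1
[col 5] COUW: children CUW:{A,G}, O:{C} ∪→ {A,C,G}; cost 1
[col 5] HM: children H:{G}, M:{T} ∪→ {G,T}; cost 1
[col 5] EHM: children E:{T}, HM:{G,T} ∩→ {T}; cost 0
[col 5] CEHMOUW: children COUW:{A,C,G}, EHM:{T} ∪→ {A,C,G,T}; cost 1
[col 6] CW: children C:{T}, W:{A} ∪→ {A,T}; cost 1
[col 6] CUW: children CW:{A,T}, U:{A} ∩→ {A}; cost 0
[col 6] COUW: children CUW:{A}, O:{C} ∪→ {A,C}; cost 1
[col 6] HM: children H:{C}, M:{A} ∪→ {A,C}; cost 1
[col 6] EHM: children E:{G}, HM:{A,C} ∪→ {A,C,G}; cost 1
[col 6] CEHMOUW: children COUW:{A,C}, EHM:{A,C,G} ∩→ {A,C}; cost 0
[col 7] CW: children C:{T}, W:{C} ∪→ {C,T}; cost 1
[col 7] CUW: children CW:{C,T}, U:{G} ∪→ {C,G,T}; cost 1
[col 7] COUW: children CUW:{C,G,T}, O:{A} ∪→ {A,C,G,T}; cost 1
[col 7] HM: children H:{G}, M:{C} ∪→ {C,G}; cost 1
[col 7] EHM: children E:{T}, HM:{C,G} ∪→ {C,G,T}; cost 1
[col 7] CEHMOUW: children COUW:{A,C,G,T}, EHM:{C,G,T} ∩→ {C,G,T}; cost 0
per-site changes: [2, 4, 4, 3, 4, 4, 4, 5]; total = 30

A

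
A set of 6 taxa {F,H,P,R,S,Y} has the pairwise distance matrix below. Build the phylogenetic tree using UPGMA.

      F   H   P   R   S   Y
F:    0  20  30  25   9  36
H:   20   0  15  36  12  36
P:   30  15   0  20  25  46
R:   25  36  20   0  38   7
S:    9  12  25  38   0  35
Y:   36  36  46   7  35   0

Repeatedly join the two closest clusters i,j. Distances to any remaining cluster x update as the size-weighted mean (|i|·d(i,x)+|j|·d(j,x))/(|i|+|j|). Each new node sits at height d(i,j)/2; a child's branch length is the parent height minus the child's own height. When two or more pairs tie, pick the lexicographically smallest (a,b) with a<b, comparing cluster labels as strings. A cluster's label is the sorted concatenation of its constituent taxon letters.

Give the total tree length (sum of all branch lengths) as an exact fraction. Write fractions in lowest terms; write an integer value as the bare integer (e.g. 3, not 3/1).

483/8

iteration 1: select R,Y (d=7); attach at lengths (7/2, 7/2); label the merged cluster RY
  updated: d(F,RY)=61/2, d(H,RY)=36, d(P,RY)=33, d(RY,S)=73/2
iteration 2: select F,S (d=9); attach at lengths (9/2, 9/2); label the merged cluster FS
  updated: d(FS,H)=16, d(FS,P)=55/2, d(FS,RY)=67/2
iteration 3: select H,P (d=15); attach at lengths (15/2, 15/2); label the merged cluster HP
  updated: d(FS,HP)=87/4, d(HP,RY)=69/2
iteration 4: select FS,HP (d=87/4); attach at lengths (51/8, 27/8); label the merged cluster FHPS
  updated: d(FHPS,RY)=34
iteration 5: select FHPS,RY (d=34); attach at lengths (49/8, 27/2); label the merged cluster FHPRSY
final tree: (((F:9/2,S:9/2):51/8,(H:15/2,P:15/2):27/8):49/8,(R:7/2,Y:7/2):27/2)
total length: 483/8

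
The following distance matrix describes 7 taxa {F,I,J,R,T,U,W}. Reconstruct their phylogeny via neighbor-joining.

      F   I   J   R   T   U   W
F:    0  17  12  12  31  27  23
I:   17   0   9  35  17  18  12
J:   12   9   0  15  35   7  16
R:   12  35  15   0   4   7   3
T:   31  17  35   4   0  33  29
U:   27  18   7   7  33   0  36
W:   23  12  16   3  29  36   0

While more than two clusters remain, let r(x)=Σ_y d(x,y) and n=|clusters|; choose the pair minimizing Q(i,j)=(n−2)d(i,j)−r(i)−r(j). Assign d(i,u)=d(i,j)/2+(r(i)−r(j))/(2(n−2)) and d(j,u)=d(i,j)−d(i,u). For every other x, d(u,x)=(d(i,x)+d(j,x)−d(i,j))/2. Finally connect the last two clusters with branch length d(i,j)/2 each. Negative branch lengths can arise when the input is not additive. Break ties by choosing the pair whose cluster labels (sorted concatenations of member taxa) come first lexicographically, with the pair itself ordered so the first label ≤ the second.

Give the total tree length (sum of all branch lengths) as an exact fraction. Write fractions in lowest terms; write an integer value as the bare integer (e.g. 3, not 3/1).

iteration 1: select R,T (d=4, Q=-205); attach at lengths (-53/10, 93/10); label the merged cluster RT
  updated: d(F,RT)=39/2, d(I,RT)=24, d(J,RT)=23, d(RT,U)=18, d(RT,W)=14
iteration 2: select J,U (d=7, Q=-145); attach at lengths (-11/8, 67/8); label the merged cluster JU
  updated: d(F,JU)=16, d(I,JU)=10, d(JU,RT)=17, d(JU,W)=45/2
iteration 3: select RT,W (d=14, Q=-104); attach at lengths (15/2, 13/2); label the merged cluster RTW
  updated: d(F,RTW)=57/4, d(I,RTW)=11, d(JU,RTW)=51/4
iteration 4: select F,RTW (d=57/4, Q=-227/4); attach at lengths (151/16, 77/16); label the merged cluster FRTW
  updated: d(FRTW,I)=55/8, d(FRTW,JU)=29/4
iteration 5: select FRTW,I (d=55/8, Q=-193/8); attach at lengths (33/16, 77/16); label the merged cluster FIRTW
  updated: d(FIRTW,JU)=83/16
iteration 6: select FIRTW,JU (d=83/16); attach at lengths (83/32, 83/32); label the merged cluster FIJRTUW
final tree: (((F:151/16,((R:-53/10,T:93/10):15/2,W:13/2):77/16):33/16,I:77/16):83/32,(J:-11/8,U:67/8):83/32)
total length: 821/16

821/16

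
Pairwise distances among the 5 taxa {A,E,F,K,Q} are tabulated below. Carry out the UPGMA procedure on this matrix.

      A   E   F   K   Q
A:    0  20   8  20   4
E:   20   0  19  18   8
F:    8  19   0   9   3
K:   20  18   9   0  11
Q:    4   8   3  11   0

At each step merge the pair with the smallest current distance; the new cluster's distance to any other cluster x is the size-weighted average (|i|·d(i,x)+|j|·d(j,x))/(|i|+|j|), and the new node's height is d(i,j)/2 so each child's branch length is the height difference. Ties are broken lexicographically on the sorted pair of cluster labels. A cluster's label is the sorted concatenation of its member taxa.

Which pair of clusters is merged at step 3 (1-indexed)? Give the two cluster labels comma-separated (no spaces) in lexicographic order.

iteration 1: select F,Q (d=3); attach at lengths (3/2, 3/2); label the merged cluster FQ
  updated: d(A,FQ)=6, d(E,FQ)=27/2, d(FQ,K)=10
iteration 2: select A,FQ (d=6); attach at lengths (3, 3/2); label the merged cluster AFQ
  updated: d(AFQ,E)=47/3, d(AFQ,K)=40/3
iteration 3: select AFQ,K (d=40/3); attach at lengths (11/3, 20/3); label the merged cluster AFKQ
  updated: d(AFKQ,E)=65/4
iteration 4: select AFKQ,E (d=65/4); attach at lengths (35/24, 65/8); label the merged cluster AEFKQ
final tree: (((A:3,(F:3/2,Q:3/2):3/2):11/3,K:20/3):35/24,E:65/8)
total length: 329/12

AFQ,K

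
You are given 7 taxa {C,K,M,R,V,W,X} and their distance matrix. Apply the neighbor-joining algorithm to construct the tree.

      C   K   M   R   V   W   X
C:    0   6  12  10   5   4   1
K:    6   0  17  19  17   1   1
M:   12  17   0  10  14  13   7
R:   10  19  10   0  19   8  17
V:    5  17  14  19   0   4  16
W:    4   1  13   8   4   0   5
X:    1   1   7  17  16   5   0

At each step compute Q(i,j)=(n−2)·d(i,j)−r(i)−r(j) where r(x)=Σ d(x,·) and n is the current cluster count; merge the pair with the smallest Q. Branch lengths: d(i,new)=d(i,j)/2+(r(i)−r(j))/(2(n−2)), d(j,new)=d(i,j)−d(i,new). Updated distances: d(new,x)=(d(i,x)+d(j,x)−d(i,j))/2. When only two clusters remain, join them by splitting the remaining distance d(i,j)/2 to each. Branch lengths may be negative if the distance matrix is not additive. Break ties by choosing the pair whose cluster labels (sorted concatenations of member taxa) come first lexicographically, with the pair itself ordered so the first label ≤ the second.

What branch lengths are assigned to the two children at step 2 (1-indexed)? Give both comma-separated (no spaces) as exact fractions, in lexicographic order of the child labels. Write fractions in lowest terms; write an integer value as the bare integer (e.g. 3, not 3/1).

1. join M+R (d=10, Q=-106) ⇒ MR; edges |M|=4, |R|=6
  updated: d(C,MR)=6, d(K,MR)=13, d(MR,V)=23/2, d(MR,W)=11/2, d(MR,X)=7
2. join K+X (d=1, Q=-64) ⇒ KX; edges |K|=3/2, |X|=-1/2
  updated: d(C,KX)=3, d(KX,MR)=19/2, d(KX,V)=16, d(KX,W)=5/2
3. join V+W (d=4, Q=-81/2) ⇒ VW; edges |V|=65/12, |W|=-17/12
  updated: d(C,VW)=5/2, d(KX,VW)=29/4, d(MR,VW)=13/2
4. join C+KX (d=3, Q=-101/4) ⇒ CKX; edges |C|=-9/16, |KX|=57/16
  updated: d(CKX,MR)=25/4, d(CKX,VW)=27/8
5. join CKX+MR (d=25/4, Q=-129/8) ⇒ CKMRX; edges |CKX|=25/16, |MR|=75/16
  updated: d(CKMRX,VW)=29/16
6. join CKMRX+VW (d=29/16) ⇒ CKMRVWX; edges |CKMRX|=29/32, |VW|=29/32
final tree: (((C:-9/16,(K:3/2,X:-1/2):57/16):25/16,(M:4,R:6):75/16):29/32,(V:65/12,W:-17/12):29/32)
total length: 417/16

3/2,-1/2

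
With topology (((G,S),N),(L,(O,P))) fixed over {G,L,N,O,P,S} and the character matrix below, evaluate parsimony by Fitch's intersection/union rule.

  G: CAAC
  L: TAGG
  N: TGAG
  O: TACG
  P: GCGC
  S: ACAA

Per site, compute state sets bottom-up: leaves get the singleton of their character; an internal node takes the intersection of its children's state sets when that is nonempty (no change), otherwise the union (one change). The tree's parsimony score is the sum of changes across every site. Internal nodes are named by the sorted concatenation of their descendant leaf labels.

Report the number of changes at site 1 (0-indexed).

3

site 0, node GS: G={C} ∪ S={A} → {A,C} (+1)
site 0, node GNS: GS={A,C} ∪ N={T} → {A,C,T} (+1)
site 0, node OP: O={T} ∪ P={G} → {G,T} (+1)
site 0, node LOP: L={T} ∩ OP={G,T} → {T} (+0)
site 0, node GLNOPS: GNS={A,C,T} ∩ LOP={T} → {T} (+0)
site 1, node GS: G={A} ∪ S={C} → {A,C} (+1)
site 1, node GNS: GS={A,C} ∪ N={G} → {A,C,G} (+1)
site 1, node OP: O={A} ∪ P={C} → {A,C} (+1)
site 1, node LOP: L={A} ∩ OP={A,C} → {A} (+0)
site 1, node GLNOPS: GNS={A,C,G} ∩ LOP={A} → {A} (+0)
site 2, node GS: G={A} ∩ S={A} → {A} (+0)
site 2, node GNS: GS={A} ∩ N={A} → {A} (+0)
site 2, node OP: O={C} ∪ P={G} → {C,G} (+1)
site 2, node LOP: L={G} ∩ OP={C,G} → {G} (+0)
site 2, node GLNOPS: GNS={A} ∪ LOP={G} → {A,G} (+1)
site 3, node GS: G={C} ∪ S={A} → {A,C} (+1)
site 3, node GNS: GS={A,C} ∪ N={G} → {A,C,G} (+1)
site 3, node OP: O={G} ∪ P={C} → {C,G} (+1)
site 3, node LOP: L={G} ∩ OP={C,G} → {G} (+0)
site 3, node GLNOPS: GNS={A,C,G} ∩ LOP={G} → {G} (+0)
per-site changes: [3, 3, 2, 3]; total = 11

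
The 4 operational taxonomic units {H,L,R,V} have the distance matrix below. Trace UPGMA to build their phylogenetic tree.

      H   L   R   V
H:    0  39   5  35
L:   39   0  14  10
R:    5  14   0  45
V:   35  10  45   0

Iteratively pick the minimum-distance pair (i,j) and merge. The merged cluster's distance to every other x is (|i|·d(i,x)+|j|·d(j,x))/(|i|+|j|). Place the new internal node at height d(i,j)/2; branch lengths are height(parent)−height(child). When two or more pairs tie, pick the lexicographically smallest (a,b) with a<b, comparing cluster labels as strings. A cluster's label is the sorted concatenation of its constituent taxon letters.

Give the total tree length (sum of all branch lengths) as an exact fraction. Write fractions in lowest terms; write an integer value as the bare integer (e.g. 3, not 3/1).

163/4

1. join H+R (d=5) ⇒ HR; edges |H|=5/2, |R|=5/2
  updated: d(HR,L)=53/2, d(HR,V)=40
2. join L+V (d=10) ⇒ LV; edges |L|=5, |V|=5
  updated: d(HR,LV)=133/4
3. join HR+LV (d=133/4) ⇒ HLRV; edges |HR|=113/8, |LV|=93/8
final tree: ((H:5/2,R:5/2):113/8,(L:5,V:5):93/8)
total length: 163/4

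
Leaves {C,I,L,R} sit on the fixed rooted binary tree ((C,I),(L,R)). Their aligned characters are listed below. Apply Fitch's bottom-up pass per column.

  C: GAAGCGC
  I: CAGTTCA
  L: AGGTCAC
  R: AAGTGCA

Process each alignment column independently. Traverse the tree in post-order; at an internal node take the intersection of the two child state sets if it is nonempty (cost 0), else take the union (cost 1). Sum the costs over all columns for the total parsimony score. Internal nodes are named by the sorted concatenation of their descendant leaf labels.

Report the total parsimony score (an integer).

[col 0] CI: children C:{G}, I:{C} ∪→ {C,G}; cost 1
[col 0] LR: children L:{A}, R:{A} ∩→ {A}; cost 0
[col 0] CILR: children CI:{C,G}, LR:{A} ∪→ {A,C,G}; cost 1
[col 1] CI: children C:{A}, I:{A} ∩→ {A}; cost 0
[col 1] LR: children L:{G}, R:{A} ∪→ {A,G}; cost 1
[col 1] CILR: children CI:{A}, LR:{A,G} ∩→ {A}; cost 0
[col 2] CI: children C:{A}, I:{G} ∪→ {A,G}; cost 1
[col 2] LR: children L:{G}, R:{G} ∩→ {G}; cost 0
[col 2] CILR: children CI:{A,G}, LR:{G} ∩→ {G}; cost 0
[col 3] CI: children C:{G}, I:{T} ∪→ {G,T}; cost 1
[col 3] LR: children L:{T}, R:{T} ∩→ {T}; cost 0
[col 3] CILR: children CI:{G,T}, LR:{T} ∩→ {T}; cost 0
[col 4] CI: children C:{C}, I:{T} ∪→ {C,T}; cost 1
[col 4] LR: children L:{C}, R:{G} ∪→ {C,G}; cost 1
[col 4] CILR: children CI:{C,T}, LR:{C,G} ∩→ {C}; cost 0
[col 5] CI: children C:{G}, I:{C} ∪→ {C,G}; cost 1
[col 5] LR: children L:{A}, R:{C} ∪→ {A,C}; cost 1
[col 5] CILR: children CI:{C,G}, LR:{A,C} ∩→ {C}; cost 0
[col 6] CI: children C:{C}, I:{A} ∪→ {A,C}; cost 1
[col 6] LR: children L:{C}, R:{A} ∪→ {A,C}; cost 1
[col 6] CILR: children CI:{A,C}, LR:{A,C} ∩→ {A,C}; cost 0
per-site changes: [2, 1, 1, 1, 2, 2, 2]; total = 11

11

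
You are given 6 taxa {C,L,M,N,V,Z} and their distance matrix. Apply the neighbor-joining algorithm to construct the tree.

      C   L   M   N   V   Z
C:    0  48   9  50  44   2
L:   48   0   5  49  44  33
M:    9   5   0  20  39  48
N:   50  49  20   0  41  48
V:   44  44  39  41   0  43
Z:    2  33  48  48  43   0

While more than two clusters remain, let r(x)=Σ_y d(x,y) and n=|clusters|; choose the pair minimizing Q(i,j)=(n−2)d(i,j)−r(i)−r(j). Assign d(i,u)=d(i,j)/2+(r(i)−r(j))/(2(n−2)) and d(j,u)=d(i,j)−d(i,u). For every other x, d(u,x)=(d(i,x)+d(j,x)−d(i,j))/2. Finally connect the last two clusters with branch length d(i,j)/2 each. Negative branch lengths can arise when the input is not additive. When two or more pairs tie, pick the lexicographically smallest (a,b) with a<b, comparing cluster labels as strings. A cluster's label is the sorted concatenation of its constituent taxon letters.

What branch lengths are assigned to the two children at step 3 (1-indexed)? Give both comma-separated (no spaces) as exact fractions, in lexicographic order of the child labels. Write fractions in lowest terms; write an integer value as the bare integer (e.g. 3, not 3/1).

step 1: merge (C,Z) at d=2, Q=-319; branch lengths C→-13/8, Z→29/8; new cluster CZ
  updated: d(CZ,L)=79/2, d(CZ,M)=55/2, d(CZ,N)=48, d(CZ,V)=85/2
step 2: merge (L,M) at d=5, Q=-214; branch lengths L→61/6, M→-31/6; new cluster LM
  updated: d(CZ,LM)=31, d(LM,N)=32, d(LM,V)=39
step 3: merge (CZ,LM) at d=31, Q=-323/2; branch lengths CZ→163/8, LM→85/8; new cluster CLMZ
  updated: d(CLMZ,N)=49/2, d(CLMZ,V)=101/4
step 4: merge (CLMZ,N) at d=49/2, Q=-363/4; branch lengths CLMZ→35/8, N→161/8; new cluster CLMNZ
  updated: d(CLMNZ,V)=167/8
step 5: merge (CLMNZ,V) at d=167/8; branch lengths CLMNZ→167/16, V→167/16; new cluster CLMNVZ
final tree: ((((C:-13/8,Z:29/8):163/8,(L:61/6,M:-31/6):85/8):35/8,N:161/8):167/16,V:167/16)
total length: 667/8

163/8,85/8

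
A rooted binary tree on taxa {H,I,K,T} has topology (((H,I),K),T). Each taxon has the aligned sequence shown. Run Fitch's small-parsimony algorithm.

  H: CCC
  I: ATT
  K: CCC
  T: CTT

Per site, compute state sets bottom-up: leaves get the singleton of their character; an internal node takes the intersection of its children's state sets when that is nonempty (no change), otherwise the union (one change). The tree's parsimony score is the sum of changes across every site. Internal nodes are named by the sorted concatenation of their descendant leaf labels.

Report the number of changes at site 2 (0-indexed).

[col 0] HI: children H:{C}, I:{A} ∪→ {A,C}; cost 1
[col 0] HIK: children HI:{A,C}, K:{C} ∩→ {C}; cost 0
[col 0] HIKT: children HIK:{C}, T:{C} ∩→ {C}; cost 0
[col 1] HI: children H:{C}, I:{T} ∪→ {C,T}; cost 1
[col 1] HIK: children HI:{C,T}, K:{C} ∩→ {C}; cost 0
[col 1] HIKT: children HIK:{C}, T:{T} ∪→ {C,T}; cost 1
[col 2] HI: children H:{C}, I:{T} ∪→ {C,T}; cost 1
[col 2] HIK: children HI:{C,T}, K:{C} ∩→ {C}; cost 0
[col 2] HIKT: children HIK:{C}, T:{T} ∪→ {C,T}; cost 1
per-site changes: [1, 2, 2]; total = 5

2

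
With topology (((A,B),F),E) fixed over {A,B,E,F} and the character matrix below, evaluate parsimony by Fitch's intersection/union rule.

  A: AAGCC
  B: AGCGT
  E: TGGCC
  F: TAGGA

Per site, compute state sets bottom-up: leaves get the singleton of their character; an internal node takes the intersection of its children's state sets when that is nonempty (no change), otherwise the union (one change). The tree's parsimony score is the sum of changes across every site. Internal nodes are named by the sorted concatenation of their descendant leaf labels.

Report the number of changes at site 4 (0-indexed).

2

AB@0: {A} ∩ {A} = {A} (intersection, +0)
ABF@0: {A} ∪ {T} = {A,T} (union, +1)
ABEF@0: {A,T} ∩ {T} = {T} (intersection, +0)
AB@1: {A} ∪ {G} = {A,G} (union, +1)
ABF@1: {A,G} ∩ {A} = {A} (intersection, +0)
ABEF@1: {A} ∪ {G} = {A,G} (union, +1)
AB@2: {G} ∪ {C} = {C,G} (union, +1)
ABF@2: {C,G} ∩ {G} = {G} (intersection, +0)
ABEF@2: {G} ∩ {G} = {G} (intersection, +0)
AB@3: {C} ∪ {G} = {C,G} (union, +1)
ABF@3: {C,G} ∩ {G} = {G} (intersection, +0)
ABEF@3: {G} ∪ {C} = {C,G} (union, +1)
AB@4: {C} ∪ {T} = {C,T} (union, +1)
ABF@4: {C,T} ∪ {A} = {A,C,T} (union, +1)
ABEF@4: {A,C,T} ∩ {C} = {C} (intersection, +0)
per-site changes: [1, 2, 1, 2, 2]; total = 8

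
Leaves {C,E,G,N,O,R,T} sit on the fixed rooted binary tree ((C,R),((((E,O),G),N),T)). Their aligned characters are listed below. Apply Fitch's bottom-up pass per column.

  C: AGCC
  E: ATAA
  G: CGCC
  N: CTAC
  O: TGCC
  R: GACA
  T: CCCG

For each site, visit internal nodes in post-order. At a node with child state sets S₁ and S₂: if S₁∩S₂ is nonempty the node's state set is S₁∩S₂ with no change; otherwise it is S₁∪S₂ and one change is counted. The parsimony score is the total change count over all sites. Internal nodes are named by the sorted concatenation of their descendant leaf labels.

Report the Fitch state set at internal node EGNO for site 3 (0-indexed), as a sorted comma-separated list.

[col 0] CR: children C:{A}, R:{G} ∪→ {A,G}; cost 1
[col 0] EO: children E:{A}, O:{T} ∪→ {A,T}; cost 1
[col 0] EGO: children EO:{A,T}, G:{C} ∪→ {A,C,T}; cost 1
[col 0] EGNO: children EGO:{A,C,T}, N:{C} ∩→ {C}; cost 0
[col 0] EGNOT: children EGNO:{C}, T:{C} ∩→ {C}; cost 0
[col 0] CEGNORT: children CR:{A,G}, EGNOT:{C} ∪→ {A,C,G}; cost 1
[col 1] CR: children C:{G}, R:{A} ∪→ {A,G}; cost 1
[col 1] EO: children E:{T}, O:{G} ∪→ {G,T}; cost 1
[col 1] EGO: children EO:{G,T}, G:{G} ∩→ {G}; cost 0
[col 1] EGNO: children EGO:{G}, N:{T} ∪→ {G,T}; cost 1
[col 1] EGNOT: children EGNO:{G,T}, T:{C} ∪→ {C,G,T}; cost 1
[col 1] CEGNORT: children CR:{A,G}, EGNOT:{C,G,T} ∩→ {G}; cost 0
[col 2] CR: children C:{C}, R:{C} ∩→ {C}; cost 0
[col 2] EO: children E:{A}, O:{C} ∪→ {A,C}; cost 1
[col 2] EGO: children EO:{A,C}, G:{C} ∩→ {C}; cost 0
[col 2] EGNO: children EGO:{C}, N:{A} ∪→ {A,C}; cost 1
[col 2] EGNOT: children EGNO:{A,C}, T:{C} ∩→ {C}; cost 0
[col 2] CEGNORT: children CR:{C}, EGNOT:{C} ∩→ {C}; cost 0
[col 3] CR: children C:{C}, R:{A} ∪→ {A,C}; cost 1
[col 3] EO: children E:{A}, O:{C} ∪→ {A,C}; cost 1
[col 3] EGO: children EO:{A,C}, G:{C} ∩→ {C}; cost 0
[col 3] EGNO: children EGO:{C}, N:{C} ∩→ {C}; cost 0
[col 3] EGNOT: children EGNO:{C}, T:{G} ∪→ {C,G}; cost 1
[col 3] CEGNORT: children CR:{A,C}, EGNOT:{C,G} ∩→ {C}; cost 0
per-site changes: [4, 4, 2, 3]; total = 13

C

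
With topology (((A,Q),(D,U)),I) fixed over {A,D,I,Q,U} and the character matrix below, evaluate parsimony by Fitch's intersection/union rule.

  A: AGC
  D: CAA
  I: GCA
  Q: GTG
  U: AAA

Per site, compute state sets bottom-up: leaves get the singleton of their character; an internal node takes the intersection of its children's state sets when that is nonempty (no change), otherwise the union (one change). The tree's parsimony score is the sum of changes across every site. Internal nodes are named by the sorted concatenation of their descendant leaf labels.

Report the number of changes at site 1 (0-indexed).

AQ@0: {A} ∪ {G} = {A,G} (union, +1)
DU@0: {C} ∪ {A} = {A,C} (union, +1)
ADQU@0: {A,G} ∩ {A,C} = {A} (intersection, +0)
ADIQU@0: {A} ∪ {G} = {A,G} (union, +1)
AQ@1: {G} ∪ {T} = {G,T} (union, +1)
DU@1: {A} ∩ {A} = {A} (intersection, +0)
ADQU@1: {G,T} ∪ {A} = {A,G,T} (union, +1)
ADIQU@1: {A,G,T} ∪ {C} = {A,C,G,T} (union, +1)
AQ@2: {C} ∪ {G} = {C,G} (union, +1)
DU@2: {A} ∩ {A} = {A} (intersection, +0)
ADQU@2: {C,G} ∪ {A} = {A,C,G} (union, +1)
ADIQU@2: {A,C,G} ∩ {A} = {A} (intersection, +0)
per-site changes: [3, 3, 2]; total = 8

3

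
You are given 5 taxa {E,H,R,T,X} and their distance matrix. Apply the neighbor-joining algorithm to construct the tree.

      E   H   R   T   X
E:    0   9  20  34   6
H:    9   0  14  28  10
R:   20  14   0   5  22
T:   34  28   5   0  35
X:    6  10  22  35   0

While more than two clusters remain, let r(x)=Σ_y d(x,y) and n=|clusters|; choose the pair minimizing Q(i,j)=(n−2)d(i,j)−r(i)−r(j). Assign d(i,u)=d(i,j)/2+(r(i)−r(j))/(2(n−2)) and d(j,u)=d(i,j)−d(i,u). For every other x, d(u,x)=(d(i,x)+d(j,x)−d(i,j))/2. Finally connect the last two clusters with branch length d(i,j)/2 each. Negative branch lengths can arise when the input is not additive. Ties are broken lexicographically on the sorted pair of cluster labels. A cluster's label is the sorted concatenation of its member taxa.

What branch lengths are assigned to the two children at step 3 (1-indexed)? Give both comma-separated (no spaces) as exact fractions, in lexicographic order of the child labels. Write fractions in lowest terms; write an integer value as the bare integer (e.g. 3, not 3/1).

41/8,11/8

1. join R+T (d=5, Q=-148) ⇒ RT; edges |R|=-13/3, |T|=28/3
  updated: d(E,RT)=49/2, d(H,RT)=37/2, d(RT,X)=26
2. join E+X (d=6, Q=-139/2) ⇒ EX; edges |E|=19/8, |X|=29/8
  updated: d(EX,H)=13/2, d(EX,RT)=89/4
3. join EX+H (d=13/2, Q=-189/4) ⇒ EHX; edges |EX|=41/8, |H|=11/8
  updated: d(EHX,RT)=137/8
4. join EHX+RT (d=137/8) ⇒ EHRTX; edges |EHX|=137/16, |RT|=137/16
final tree: (((E:19/8,X:29/8):41/8,H:11/8):137/16,(R:-13/3,T:28/3):137/16)
total length: 277/8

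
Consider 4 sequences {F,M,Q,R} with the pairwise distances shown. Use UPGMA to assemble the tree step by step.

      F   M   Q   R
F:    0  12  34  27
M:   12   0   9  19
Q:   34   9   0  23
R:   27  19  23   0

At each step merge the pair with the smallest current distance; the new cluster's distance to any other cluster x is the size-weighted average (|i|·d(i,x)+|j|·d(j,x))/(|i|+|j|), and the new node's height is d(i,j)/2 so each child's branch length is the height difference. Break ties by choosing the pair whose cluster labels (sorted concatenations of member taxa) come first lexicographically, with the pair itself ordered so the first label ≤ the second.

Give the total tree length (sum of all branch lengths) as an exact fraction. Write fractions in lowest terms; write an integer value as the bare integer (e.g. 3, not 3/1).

iteration 1: select M,Q (d=9); attach at lengths (9/2, 9/2); label the merged cluster MQ
  updated: d(F,MQ)=23, d(MQ,R)=21
iteration 2: select MQ,R (d=21); attach at lengths (6, 21/2); label the merged cluster MQR
  updated: d(F,MQR)=73/3
iteration 3: select F,MQR (d=73/3); attach at lengths (73/6, 5/3); label the merged cluster FMQR
final tree: (F:73/6,((M:9/2,Q:9/2):6,R:21/2):5/3)
total length: 118/3

118/3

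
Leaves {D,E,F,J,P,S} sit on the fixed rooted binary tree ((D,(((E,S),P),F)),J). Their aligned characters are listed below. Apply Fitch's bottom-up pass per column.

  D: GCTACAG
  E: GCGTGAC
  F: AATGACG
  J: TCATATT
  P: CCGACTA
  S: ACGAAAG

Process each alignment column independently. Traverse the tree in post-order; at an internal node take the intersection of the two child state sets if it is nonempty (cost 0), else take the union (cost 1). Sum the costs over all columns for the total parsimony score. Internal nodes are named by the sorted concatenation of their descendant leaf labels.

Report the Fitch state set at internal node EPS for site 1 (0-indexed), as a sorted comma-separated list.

C

[col 0] ES: children E:{G}, S:{A} ∪→ {A,G}; cost 1
[col 0] EPS: children ES:{A,G}, P:{C} ∪→ {A,C,G}; cost 1
[col 0] EFPS: children EPS:{A,C,G}, F:{A} ∩→ {A}; cost 0
[col 0] DEFPS: children D:{G}, EFPS:{A} ∪→ {A,G}; cost 1
[col 0] DEFJPS: children DEFPS:{A,G}, J:{T} ∪→ {A,G,T}; cost 1
[col 1] ES: children E:{C}, S:{C} ∩→ {C}; cost 0
[col 1] EPS: children ES:{C}, P:{C} ∩→ {C}; cost 0
[col 1] EFPS: children EPS:{C}, F:{A} ∪→ {A,C}; cost 1
[col 1] DEFPS: children D:{C}, EFPS:{A,C} ∩→ {C}; cost 0
[col 1] DEFJPS: children DEFPS:{C}, J:{C} ∩→ {C}; cost 0
[col 2] ES: children E:{G}, S:{G} ∩→ {G}; cost 0
[col 2] EPS: children ES:{G}, P:{G} ∩→ {G}; cost 0
[col 2] EFPS: children EPS:{G}, F:{T} ∪→ {G,T}; cost 1
[col 2] DEFPS: children D:{T}, EFPS:{G,T} ∩→ {T}; cost 0
[col 2] DEFJPS: children DEFPS:{T}, J:{A} ∪→ {A,T}; cost 1
[col 3] ES: children E:{T}, S:{A} ∪→ {A,T}; cost 1
[col 3] EPS: children ES:{A,T}, P:{A} ∩→ {A}; cost 0
[col 3] EFPS: children EPS:{A}, F:{G} ∪→ {A,G}; cost 1
[col 3] DEFPS: children D:{A}, EFPS:{A,G} ∩→ {A}; cost 0
[col 3] DEFJPS: children DEFPS:{A}, J:{T} ∪→ {A,T}; cost 1
[col 4] ES: children E:{G}, S:{A} ∪→ {A,G}; cost 1
[col 4] EPS: children ES:{A,G}, P:{C} ∪→ {A,C,G}; cost 1
[col 4] EFPS: children EPS:{A,C,G}, F:{A} ∩→ {A}; cost 0
[col 4] DEFPS: children D:{C}, EFPS:{A} ∪→ {A,C}; cost 1
[col 4] DEFJPS: children DEFPS:{A,C}, J:{A} ∩→ {A}; cost 0
[col 5] ES: children E:{A}, S:{A} ∩→ {A}; cost 0
[col 5] EPS: children ES:{A}, P:{T} ∪→ {A,T}; cost 1
[col 5] EFPS: children EPS:{A,T}, F:{C} ∪→ {A,C,T}; cost 1
[col 5] DEFPS: children D:{A}, EFPS:{A,C,T} ∩→ {A}; cost 0
[col 5] DEFJPS: children DEFPS:{A}, J:{T} ∪→ {A,T}; cost 1
[col 6] ES: children E:{C}, S:{G} ∪→ {C,G}; cost 1
[col 6] EPS: children ES:{C,G}, P:{A} ∪→ {A,C,G}; cost 1
[col 6] EFPS: children EPS:{A,C,G}, F:{G} ∩→ {G}; cost 0
[col 6] DEFPS: children D:{G}, EFPS:{G} ∩→ {G}; cost 0
[col 6] DEFJPS: children DEFPS:{G}, J:{T} ∪→ {G,T}; cost 1
per-site changes: [4, 1, 2, 3, 3, 3, 3]; total = 19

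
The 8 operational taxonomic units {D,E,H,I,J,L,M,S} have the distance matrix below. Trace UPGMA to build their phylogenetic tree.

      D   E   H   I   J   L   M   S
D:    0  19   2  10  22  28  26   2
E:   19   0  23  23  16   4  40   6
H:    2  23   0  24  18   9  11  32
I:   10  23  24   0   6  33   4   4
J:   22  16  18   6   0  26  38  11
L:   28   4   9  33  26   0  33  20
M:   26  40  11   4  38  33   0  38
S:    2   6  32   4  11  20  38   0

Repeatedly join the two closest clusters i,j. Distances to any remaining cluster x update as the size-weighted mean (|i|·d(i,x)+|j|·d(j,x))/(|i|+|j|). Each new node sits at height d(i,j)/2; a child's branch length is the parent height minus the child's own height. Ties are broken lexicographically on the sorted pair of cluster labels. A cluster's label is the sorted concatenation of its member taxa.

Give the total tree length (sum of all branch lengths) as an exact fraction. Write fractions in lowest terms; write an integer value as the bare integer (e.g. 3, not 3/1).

407/8

step 1: merge (D,H) at d=2; branch lengths D→1, H→1; new cluster DH
  updated: d(DH,E)=21, d(DH,I)=17, d(DH,J)=20, d(DH,L)=37/2, d(DH,M)=37/2, d(DH,S)=17
step 2: merge (E,L) at d=4; branch lengths E→2, L→2; new cluster EL
  updated: d(DH,EL)=79/4, d(EL,I)=28, d(EL,J)=21, d(EL,M)=73/2, d(EL,S)=13
step 3: merge (I,M) at d=4; branch lengths I→2, M→2; new cluster IM
  updated: d(DH,IM)=71/4, d(EL,IM)=129/4, d(IM,J)=22, d(IM,S)=21
step 4: merge (J,S) at d=11; branch lengths J→11/2, S→11/2; new cluster JS
  updated: d(DH,JS)=37/2, d(EL,JS)=17, d(IM,JS)=43/2
step 5: merge (EL,JS) at d=17; branch lengths EL→13/2, JS→3; new cluster EJLS
  updated: d(DH,EJLS)=153/8, d(EJLS,IM)=215/8
step 6: merge (DH,IM) at d=71/4; branch lengths DH→63/8, IM→55/8; new cluster DHIM
  updated: d(DHIM,EJLS)=23
step 7: merge (DHIM,EJLS) at d=23; branch lengths DHIM→21/8, EJLS→3; new cluster DEHIJLMS
final tree: (((D:1,H:1):63/8,(I:2,M:2):55/8):21/8,((E:2,L:2):13/2,(J:11/2,S:11/2):3):3)
total length: 407/8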